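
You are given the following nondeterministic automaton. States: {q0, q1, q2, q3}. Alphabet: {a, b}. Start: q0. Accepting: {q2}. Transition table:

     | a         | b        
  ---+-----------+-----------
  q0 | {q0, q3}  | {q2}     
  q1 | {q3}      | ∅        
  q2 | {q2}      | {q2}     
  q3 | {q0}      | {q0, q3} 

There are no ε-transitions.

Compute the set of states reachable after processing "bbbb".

{q2}

Start in {q0}.
Read 'b': q0→{q2}; now {q2}.
Read 'b': q2→{q2}; now {q2}.
Read 'b': q2→{q2}; now {q2}.
Read 'b': q2→{q2}; now {q2}.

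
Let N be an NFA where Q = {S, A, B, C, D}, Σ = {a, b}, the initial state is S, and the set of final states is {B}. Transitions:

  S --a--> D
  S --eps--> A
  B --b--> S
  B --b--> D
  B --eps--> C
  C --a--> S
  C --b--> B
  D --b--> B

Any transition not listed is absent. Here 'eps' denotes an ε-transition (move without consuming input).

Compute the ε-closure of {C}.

Begin with {C}.
No ε-moves leave this set, so the closure equals the set itself.

{C}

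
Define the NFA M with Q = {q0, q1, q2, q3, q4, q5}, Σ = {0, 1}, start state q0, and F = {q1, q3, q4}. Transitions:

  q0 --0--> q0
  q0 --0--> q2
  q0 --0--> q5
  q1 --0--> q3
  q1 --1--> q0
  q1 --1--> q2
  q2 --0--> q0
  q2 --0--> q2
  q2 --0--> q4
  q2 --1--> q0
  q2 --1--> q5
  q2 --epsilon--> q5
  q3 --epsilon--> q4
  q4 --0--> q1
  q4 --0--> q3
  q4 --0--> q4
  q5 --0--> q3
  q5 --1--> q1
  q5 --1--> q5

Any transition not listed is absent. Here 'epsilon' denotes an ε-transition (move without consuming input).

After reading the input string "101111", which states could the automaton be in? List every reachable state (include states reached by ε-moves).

∅

Start in {q0}.
Read '1': q0→∅; now ∅.
The set is empty and remains empty for the remaining 5 symbols.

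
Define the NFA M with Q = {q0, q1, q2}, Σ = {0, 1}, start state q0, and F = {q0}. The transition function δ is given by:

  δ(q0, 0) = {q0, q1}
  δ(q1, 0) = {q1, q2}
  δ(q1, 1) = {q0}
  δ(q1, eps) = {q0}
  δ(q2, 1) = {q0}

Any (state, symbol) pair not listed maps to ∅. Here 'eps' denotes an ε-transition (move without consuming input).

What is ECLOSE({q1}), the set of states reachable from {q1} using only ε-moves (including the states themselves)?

{q0, q1}

Begin with {q1}.
ε-move q1 → q0; add q0.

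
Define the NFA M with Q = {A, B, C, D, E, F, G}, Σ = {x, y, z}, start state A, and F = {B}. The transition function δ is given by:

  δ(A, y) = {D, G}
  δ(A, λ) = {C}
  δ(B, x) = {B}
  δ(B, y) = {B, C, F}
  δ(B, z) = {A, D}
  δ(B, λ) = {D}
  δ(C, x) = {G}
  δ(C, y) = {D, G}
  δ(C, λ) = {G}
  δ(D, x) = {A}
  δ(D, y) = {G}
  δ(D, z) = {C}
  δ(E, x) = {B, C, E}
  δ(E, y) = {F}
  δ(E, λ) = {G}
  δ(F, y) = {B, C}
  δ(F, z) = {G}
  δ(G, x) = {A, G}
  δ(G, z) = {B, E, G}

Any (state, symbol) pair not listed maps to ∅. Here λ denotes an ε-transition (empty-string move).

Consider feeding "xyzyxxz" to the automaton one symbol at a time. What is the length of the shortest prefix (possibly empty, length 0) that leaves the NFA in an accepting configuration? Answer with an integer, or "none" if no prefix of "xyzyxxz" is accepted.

Start: ε-closure({A}) = {A, C, G}.
Read 'x': {A, C, G} → {A, C, G}.
Read 'y': {A, C, G} → {D, G}.
Read 'z': {D, G} → {B, C, D, E, G}.
None of the earlier sets intersect F, but {B, C, D, E, G} does.

3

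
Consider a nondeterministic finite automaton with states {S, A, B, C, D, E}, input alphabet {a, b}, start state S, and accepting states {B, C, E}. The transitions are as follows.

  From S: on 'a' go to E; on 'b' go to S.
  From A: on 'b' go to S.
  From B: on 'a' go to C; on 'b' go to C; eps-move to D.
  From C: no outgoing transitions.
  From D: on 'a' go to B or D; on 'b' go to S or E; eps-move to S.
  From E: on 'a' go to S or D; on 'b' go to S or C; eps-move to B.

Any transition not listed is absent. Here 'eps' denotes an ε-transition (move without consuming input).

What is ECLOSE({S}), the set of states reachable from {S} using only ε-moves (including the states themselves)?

{S}

Begin with {S}.
No ε-moves leave this set, so the closure equals the set itself.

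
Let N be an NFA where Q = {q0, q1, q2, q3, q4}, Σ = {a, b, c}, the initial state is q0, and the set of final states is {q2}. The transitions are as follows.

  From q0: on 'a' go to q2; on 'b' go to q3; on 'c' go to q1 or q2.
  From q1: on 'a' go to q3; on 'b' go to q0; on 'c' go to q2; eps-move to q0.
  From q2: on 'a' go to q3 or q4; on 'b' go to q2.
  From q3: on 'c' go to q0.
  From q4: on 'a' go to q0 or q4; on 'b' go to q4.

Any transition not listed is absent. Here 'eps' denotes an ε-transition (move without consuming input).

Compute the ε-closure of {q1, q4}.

{q0, q1, q4}

Begin with {q1, q4}.
ε-move q1 → q0; add q0.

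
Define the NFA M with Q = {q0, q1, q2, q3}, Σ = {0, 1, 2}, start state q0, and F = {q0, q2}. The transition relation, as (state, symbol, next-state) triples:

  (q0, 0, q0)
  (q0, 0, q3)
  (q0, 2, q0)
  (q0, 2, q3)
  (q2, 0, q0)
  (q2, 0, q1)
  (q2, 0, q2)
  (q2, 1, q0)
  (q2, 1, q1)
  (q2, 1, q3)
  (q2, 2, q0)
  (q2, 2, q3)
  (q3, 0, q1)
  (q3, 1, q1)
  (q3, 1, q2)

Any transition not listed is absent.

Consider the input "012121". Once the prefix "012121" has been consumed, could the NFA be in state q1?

Yes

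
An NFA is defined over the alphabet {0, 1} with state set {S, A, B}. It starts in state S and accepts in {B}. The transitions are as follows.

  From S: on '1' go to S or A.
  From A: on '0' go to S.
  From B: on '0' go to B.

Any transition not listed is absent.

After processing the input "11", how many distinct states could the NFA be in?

Start in {S}.
Read '1': {S} → {S, A}.
Read '1': {S, A} → {S, A}.
That set has 2 states.

2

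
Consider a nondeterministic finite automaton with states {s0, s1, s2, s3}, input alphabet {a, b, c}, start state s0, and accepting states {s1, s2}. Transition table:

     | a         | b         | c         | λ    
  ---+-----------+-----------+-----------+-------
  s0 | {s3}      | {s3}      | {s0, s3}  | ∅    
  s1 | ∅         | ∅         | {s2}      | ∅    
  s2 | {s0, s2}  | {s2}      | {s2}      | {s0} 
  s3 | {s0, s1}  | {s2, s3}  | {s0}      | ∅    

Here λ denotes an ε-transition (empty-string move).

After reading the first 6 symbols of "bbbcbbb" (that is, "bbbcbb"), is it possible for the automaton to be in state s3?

Yes

Start in {s0}.
Read 'b': s0→{s3}; now {s3}.
Read 'b': s3→{s2, s3}; union {s2, s3}; ε-closure = {s0, s2, s3}.
Read 'b': s0→{s3}, s2→{s2}, s3→{s2, s3}; union {s2, s3}; ε-closure = {s0, s2, s3}.
Read 'c': s0→{s0, s3}, s2→{s2}, s3→{s0}; now {s0, s2, s3}.
Read 'b': s0→{s3}, s2→{s2}, s3→{s2, s3}; union {s2, s3}; ε-closure = {s0, s2, s3}.
Read 'b': s0→{s3}, s2→{s2}, s3→{s2, s3}; union {s2, s3}; ε-closure = {s0, s2, s3}.
State s3 is in {s0, s2, s3}.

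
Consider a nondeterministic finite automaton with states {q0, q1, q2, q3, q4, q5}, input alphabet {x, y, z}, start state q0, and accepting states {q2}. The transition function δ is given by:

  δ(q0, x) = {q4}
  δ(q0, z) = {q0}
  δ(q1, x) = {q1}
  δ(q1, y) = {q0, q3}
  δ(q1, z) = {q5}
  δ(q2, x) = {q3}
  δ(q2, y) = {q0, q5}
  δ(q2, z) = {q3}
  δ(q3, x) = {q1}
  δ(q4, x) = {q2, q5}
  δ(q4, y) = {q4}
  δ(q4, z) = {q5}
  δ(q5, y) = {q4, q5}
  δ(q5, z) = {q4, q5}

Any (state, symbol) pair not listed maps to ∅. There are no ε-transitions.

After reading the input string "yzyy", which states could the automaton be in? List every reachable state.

∅

Start in {q0}.
Read 'y': {q0} → ∅.
The set is empty and remains empty for the remaining 3 symbols.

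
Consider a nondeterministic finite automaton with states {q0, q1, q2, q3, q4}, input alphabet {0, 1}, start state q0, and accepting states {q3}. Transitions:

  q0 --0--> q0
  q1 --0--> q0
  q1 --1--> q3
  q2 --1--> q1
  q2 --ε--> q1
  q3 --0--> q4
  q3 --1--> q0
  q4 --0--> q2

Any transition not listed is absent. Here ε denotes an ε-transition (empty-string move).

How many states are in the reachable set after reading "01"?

0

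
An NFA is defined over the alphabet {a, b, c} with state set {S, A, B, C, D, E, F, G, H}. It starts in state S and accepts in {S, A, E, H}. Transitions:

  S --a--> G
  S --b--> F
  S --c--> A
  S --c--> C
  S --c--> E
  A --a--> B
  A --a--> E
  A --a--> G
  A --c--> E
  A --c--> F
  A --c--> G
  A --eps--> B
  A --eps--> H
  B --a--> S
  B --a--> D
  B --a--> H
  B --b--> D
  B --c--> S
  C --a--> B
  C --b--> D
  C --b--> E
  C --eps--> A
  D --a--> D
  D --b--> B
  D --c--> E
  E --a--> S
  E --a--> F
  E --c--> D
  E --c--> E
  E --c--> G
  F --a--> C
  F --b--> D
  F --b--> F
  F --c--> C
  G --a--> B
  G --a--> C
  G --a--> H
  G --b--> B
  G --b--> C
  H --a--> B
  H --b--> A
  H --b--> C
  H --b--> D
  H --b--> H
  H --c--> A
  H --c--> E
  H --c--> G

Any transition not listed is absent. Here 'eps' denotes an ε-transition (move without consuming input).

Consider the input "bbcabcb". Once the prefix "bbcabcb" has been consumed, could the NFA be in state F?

Yes

Start in {S}.
Read 'b': {S} → {F}.
Read 'b': {F} → {D, F}.
Read 'c': {D, F} → {A, B, C, E, H}.
Read 'a': {A, B, C, E, H} → {S, B, D, E, F, G, H}.
Read 'b': {S, B, D, E, F, G, H} → {A, B, C, D, F, H}.
Read 'c': {A, B, C, D, F, H} → {S, A, B, C, E, F, G, H}.
Read 'b': {S, A, B, C, E, F, G, H} → {A, B, C, D, E, F, H}.
State F is in {A, B, C, D, E, F, H}.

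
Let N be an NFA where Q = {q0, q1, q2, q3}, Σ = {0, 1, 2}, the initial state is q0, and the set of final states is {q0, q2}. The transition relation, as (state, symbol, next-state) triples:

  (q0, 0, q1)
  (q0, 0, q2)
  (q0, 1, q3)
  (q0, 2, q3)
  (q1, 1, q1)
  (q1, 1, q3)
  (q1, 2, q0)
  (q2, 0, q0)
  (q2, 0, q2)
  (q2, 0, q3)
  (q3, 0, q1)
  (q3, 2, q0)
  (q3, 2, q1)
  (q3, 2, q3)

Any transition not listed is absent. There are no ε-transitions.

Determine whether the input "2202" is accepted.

Start in {q0}.
Read '2': {q0} → {q3}.
Read '2': {q3} → {q0, q1, q3}.
Read '0': {q0, q1, q3} → {q1, q2}.
Read '2': {q1, q2} → {q0}.
The final set {q0} contains the accepting state q0.

Yes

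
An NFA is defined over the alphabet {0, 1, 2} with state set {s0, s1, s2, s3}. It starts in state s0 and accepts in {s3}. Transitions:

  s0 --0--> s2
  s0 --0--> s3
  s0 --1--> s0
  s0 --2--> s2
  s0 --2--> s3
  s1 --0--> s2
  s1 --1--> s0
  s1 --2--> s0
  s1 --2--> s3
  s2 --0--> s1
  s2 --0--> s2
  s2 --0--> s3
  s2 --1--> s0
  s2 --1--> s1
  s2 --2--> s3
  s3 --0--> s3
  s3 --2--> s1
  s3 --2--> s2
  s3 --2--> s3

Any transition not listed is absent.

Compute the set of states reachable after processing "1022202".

{s0, s1, s2, s3}

Start in {s0}.
Read '1': {s0} → {s0}.
Read '0': {s0} → {s2, s3}.
Read '2': {s2, s3} → {s1, s2, s3}.
Read '2': {s1, s2, s3} → {s0, s1, s2, s3}.
Read '2': {s0, s1, s2, s3} → {s0, s1, s2, s3}.
Read '0': {s0, s1, s2, s3} → {s1, s2, s3}.
Read '2': {s1, s2, s3} → {s0, s1, s2, s3}.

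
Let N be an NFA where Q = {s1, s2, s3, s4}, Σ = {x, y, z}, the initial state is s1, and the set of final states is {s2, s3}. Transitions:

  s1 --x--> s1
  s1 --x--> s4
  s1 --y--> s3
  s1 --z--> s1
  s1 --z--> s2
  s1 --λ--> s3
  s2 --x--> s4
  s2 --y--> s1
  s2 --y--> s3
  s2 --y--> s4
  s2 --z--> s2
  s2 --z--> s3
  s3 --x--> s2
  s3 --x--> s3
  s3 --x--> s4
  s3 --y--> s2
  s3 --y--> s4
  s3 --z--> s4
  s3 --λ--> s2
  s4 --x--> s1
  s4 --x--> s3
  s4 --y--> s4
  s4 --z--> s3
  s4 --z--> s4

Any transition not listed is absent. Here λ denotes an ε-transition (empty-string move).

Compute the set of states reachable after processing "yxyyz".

Start: ε-closure({s1}) = {s1, s2, s3}.
Read 'y': s1→{s3}, s2→{s1, s3, s4}, s3→{s2, s4}; now {s1, s2, s3, s4}.
Read 'x': s1→{s1, s4}, s2→{s4}, s3→{s2, s3, s4}, s4→{s1, s3}; now {s1, s2, s3, s4}.
Read 'y': s1→{s3}, s2→{s1, s3, s4}, s3→{s2, s4}, s4→{s4}; now {s1, s2, s3, s4}.
Read 'y': s1→{s3}, s2→{s1, s3, s4}, s3→{s2, s4}, s4→{s4}; now {s1, s2, s3, s4}.
Read 'z': s1→{s1, s2}, s2→{s2, s3}, s3→{s4}, s4→{s3, s4}; now {s1, s2, s3, s4}.

{s1, s2, s3, s4}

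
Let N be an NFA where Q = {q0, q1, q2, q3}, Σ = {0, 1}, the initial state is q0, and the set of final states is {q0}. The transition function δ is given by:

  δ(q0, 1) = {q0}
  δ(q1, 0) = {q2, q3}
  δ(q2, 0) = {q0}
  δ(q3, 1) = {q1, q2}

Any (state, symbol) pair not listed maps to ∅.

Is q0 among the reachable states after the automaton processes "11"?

Yes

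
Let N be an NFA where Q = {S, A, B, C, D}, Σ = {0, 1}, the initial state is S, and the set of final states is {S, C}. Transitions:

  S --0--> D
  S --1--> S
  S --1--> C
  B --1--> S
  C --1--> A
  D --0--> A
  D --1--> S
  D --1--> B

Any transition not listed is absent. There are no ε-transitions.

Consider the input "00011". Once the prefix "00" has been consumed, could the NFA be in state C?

Start in {S}.
Read '0': S→{D}; now {D}.
Read '0': D→{A}; now {A}.
State C is not in {A}.

No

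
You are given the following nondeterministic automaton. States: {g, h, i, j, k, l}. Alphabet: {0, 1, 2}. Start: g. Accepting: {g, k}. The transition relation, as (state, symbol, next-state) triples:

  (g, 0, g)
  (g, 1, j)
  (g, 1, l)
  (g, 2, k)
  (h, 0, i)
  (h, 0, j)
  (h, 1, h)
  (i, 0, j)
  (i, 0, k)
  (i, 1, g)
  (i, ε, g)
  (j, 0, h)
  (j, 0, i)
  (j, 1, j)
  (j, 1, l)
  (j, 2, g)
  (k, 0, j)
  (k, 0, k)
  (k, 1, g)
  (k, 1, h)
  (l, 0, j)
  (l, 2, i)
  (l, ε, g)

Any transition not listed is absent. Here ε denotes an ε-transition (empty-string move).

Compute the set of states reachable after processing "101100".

Start in {g}.
Read '1': g→{j, l}; union {j, l}; ε-closure = {g, j, l}.
Read '0': g→{g}, j→{h, i}, l→{j}; now {g, h, i, j}.
Read '1': g→{j, l}, h→{h}, i→{g}, j→{j, l}; now {g, h, j, l}.
Read '1': g→{j, l}, h→{h}, j→{j, l}, l→∅; union {h, j, l}; ε-closure = {g, h, j, l}.
Read '0': g→{g}, h→{i, j}, j→{h, i}, l→{j}; now {g, h, i, j}.
Read '0': g→{g}, h→{i, j}, i→{j, k}, j→{h, i}; now {g, h, i, j, k}.

{g, h, i, j, k}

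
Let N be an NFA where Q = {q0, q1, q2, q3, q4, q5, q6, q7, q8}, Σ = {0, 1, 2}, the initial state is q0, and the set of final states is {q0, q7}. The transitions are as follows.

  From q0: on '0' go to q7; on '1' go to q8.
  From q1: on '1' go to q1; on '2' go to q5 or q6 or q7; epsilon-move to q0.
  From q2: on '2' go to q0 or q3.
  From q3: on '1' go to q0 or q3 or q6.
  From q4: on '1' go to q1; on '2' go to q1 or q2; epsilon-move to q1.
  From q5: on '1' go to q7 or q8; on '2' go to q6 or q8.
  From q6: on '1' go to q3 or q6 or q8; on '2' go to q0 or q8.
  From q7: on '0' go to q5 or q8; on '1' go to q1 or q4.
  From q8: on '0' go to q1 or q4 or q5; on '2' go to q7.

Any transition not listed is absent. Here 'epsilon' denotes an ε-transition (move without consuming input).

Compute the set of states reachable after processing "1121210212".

Start in {q0}.
Read '1': {q0} → {q8}.
Read '1': {q8} → ∅.
The set is empty and remains empty for the remaining 8 symbols.

∅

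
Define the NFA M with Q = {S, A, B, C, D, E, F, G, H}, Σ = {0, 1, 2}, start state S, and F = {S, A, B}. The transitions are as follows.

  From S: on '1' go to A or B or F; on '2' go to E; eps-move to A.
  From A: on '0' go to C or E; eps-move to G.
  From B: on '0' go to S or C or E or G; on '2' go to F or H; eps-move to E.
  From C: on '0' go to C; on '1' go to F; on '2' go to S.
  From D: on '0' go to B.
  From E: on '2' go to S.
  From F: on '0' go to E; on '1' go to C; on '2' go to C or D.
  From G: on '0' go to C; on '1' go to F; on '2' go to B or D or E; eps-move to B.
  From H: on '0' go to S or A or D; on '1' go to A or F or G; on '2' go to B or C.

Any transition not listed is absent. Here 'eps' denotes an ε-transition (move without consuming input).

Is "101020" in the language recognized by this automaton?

Start: ε-closure({S}) = {S, A, B, E, G}.
Read '1': S→{A, B, F}, A→∅, B→∅, E→∅, G→{F}; union {A, B, F}; ε-closure = {A, B, E, F, G}.
Read '0': A→{C, E}, B→{S, C, E, G}, E→∅, F→{E}, G→{C}; union {S, C, E, G}; ε-closure = {S, A, B, C, E, G}.
Read '1': S→{A, B, F}, A→∅, B→∅, C→{F}, E→∅, G→{F}; union {A, B, F}; ε-closure = {A, B, E, F, G}.
Read '0': A→{C, E}, B→{S, C, E, G}, E→∅, F→{E}, G→{C}; union {S, C, E, G}; ε-closure = {S, A, B, C, E, G}.
Read '2': S→{E}, A→∅, B→{F, H}, C→{S}, E→{S}, G→{B, D, E}; union {S, B, D, E, F, H}; ε-closure = {S, A, B, D, E, F, G, H}.
Read '0': S→∅, A→{C, E}, B→{S, C, E, G}, D→{B}, E→∅, F→{E}, G→{C}, H→{S, A, D}; now {S, A, B, C, D, E, G}.
The final set {S, A, B, C, D, E, G} contains the accepting states S, A, B.

Yes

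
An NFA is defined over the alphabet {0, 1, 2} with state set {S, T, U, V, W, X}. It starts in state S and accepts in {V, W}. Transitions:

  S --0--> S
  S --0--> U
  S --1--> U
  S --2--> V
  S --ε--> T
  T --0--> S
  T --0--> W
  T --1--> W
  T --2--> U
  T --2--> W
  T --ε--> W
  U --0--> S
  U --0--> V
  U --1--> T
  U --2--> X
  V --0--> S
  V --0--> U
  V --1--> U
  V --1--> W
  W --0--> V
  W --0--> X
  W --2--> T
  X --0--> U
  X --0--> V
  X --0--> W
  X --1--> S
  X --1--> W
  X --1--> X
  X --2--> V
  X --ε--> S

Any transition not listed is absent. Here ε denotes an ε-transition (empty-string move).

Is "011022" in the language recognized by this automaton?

Start: ε-closure({S}) = {S, T, W}.
Read '0': S→{S, U}, T→{S, W}, W→{V, X}; union {S, U, V, W, X}; ε-closure = {S, T, U, V, W, X}.
Read '1': S→{U}, T→{W}, U→{T}, V→{U, W}, W→∅, X→{S, W, X}; now {S, T, U, W, X}.
Read '1': S→{U}, T→{W}, U→{T}, W→∅, X→{S, W, X}; now {S, T, U, W, X}.
Read '0': S→{S, U}, T→{S, W}, U→{S, V}, W→{V, X}, X→{U, V, W}; union {S, U, V, W, X}; ε-closure = {S, T, U, V, W, X}.
Read '2': S→{V}, T→{U, W}, U→{X}, V→∅, W→{T}, X→{V}; union {T, U, V, W, X}; ε-closure = {S, T, U, V, W, X}.
Read '2': S→{V}, T→{U, W}, U→{X}, V→∅, W→{T}, X→{V}; union {T, U, V, W, X}; ε-closure = {S, T, U, V, W, X}.
The final set {S, T, U, V, W, X} contains the accepting states V, W.

Yes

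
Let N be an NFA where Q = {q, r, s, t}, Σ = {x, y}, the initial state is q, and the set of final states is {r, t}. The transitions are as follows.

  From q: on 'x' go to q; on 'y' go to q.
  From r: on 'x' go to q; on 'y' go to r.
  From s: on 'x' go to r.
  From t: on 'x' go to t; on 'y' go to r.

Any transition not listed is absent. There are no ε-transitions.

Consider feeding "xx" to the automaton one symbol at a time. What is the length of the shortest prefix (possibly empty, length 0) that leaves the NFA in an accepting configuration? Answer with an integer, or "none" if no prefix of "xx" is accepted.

Start in {q}.
Read 'x': q→{q}; now {q}.
Read 'x': q→{q}; now {q}.
No reachable set along the way intersects F.

none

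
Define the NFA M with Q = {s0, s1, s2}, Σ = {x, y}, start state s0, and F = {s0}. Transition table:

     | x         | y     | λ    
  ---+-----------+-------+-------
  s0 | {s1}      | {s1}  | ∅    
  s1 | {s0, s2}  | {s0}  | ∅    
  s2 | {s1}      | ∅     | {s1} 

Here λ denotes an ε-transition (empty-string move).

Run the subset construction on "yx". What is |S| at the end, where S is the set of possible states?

Start in {s0}.
Read 'y': s0→{s1}; now {s1}.
Read 'x': s1→{s0, s2}; union {s0, s2}; ε-closure = {s0, s1, s2}.
That set has 3 states.

3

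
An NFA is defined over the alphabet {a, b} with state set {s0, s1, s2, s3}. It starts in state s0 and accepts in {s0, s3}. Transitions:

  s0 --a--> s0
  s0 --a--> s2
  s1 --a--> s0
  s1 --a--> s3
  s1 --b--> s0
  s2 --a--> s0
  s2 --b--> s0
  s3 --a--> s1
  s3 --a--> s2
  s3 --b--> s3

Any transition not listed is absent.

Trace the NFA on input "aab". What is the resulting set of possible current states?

{s0}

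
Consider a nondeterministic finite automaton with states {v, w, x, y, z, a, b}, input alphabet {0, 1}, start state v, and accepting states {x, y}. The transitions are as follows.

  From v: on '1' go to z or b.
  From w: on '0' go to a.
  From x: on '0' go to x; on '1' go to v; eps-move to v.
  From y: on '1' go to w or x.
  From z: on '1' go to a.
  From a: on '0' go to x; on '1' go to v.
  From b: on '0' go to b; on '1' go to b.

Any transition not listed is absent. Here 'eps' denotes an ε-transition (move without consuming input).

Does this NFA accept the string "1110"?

Start in {v}.
Read '1': v→{z, b}; now {z, b}.
Read '1': z→{a}, b→{b}; now {a, b}.
Read '1': a→{v}, b→{b}; now {v, b}.
Read '0': v→∅, b→{b}; now {b}.
The final set {b} contains no accepting state.

No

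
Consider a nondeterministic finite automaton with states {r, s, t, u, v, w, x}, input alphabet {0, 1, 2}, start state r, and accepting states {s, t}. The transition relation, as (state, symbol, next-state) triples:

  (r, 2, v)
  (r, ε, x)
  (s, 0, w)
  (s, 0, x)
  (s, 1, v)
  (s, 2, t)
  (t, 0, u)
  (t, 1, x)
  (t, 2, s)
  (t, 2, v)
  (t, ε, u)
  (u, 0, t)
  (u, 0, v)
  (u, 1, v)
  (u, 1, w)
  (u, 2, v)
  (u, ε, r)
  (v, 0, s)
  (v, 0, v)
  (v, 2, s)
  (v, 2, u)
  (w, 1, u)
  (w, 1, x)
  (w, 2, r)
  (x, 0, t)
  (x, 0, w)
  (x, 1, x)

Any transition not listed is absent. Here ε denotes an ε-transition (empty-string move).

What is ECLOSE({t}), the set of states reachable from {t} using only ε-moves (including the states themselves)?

{r, t, u, x}

Begin with {t}.
ε-move t → u; add u.
ε-move u → r; add r.
ε-move r → x; add x.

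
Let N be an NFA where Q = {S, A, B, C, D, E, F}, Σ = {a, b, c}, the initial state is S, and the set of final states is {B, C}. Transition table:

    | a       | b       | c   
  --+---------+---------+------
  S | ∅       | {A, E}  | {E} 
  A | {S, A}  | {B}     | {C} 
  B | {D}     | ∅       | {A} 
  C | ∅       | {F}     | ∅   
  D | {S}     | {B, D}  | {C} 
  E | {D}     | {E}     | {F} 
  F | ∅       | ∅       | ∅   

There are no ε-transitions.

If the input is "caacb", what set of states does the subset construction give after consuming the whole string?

Start in {S}.
Read 'c': S→{E}; now {E}.
Read 'a': E→{D}; now {D}.
Read 'a': D→{S}; now {S}.
Read 'c': S→{E}; now {E}.
Read 'b': E→{E}; now {E}.

{E}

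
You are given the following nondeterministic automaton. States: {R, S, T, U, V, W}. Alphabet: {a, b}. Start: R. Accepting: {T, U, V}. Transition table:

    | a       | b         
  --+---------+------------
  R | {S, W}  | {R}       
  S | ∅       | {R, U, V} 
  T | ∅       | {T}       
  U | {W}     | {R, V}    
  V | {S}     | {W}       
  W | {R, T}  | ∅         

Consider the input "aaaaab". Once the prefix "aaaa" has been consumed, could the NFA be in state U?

Start in {R}.
Read 'a': R→{S, W}; now {S, W}.
Read 'a': S→∅, W→{R, T}; now {R, T}.
Read 'a': R→{S, W}, T→∅; now {S, W}.
Read 'a': S→∅, W→{R, T}; now {R, T}.
State U is not in {R, T}.

No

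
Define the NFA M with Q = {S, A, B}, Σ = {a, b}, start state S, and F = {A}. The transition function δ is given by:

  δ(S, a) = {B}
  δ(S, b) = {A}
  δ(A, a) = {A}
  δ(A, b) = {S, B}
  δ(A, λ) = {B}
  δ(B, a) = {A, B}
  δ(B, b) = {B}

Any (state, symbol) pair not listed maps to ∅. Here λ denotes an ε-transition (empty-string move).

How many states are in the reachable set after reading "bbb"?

Start in {S}.
Read 'b': {S} → {A, B}.
Read 'b': {A, B} → {S, B}.
Read 'b': {S, B} → {A, B}.
That set has 2 states.

2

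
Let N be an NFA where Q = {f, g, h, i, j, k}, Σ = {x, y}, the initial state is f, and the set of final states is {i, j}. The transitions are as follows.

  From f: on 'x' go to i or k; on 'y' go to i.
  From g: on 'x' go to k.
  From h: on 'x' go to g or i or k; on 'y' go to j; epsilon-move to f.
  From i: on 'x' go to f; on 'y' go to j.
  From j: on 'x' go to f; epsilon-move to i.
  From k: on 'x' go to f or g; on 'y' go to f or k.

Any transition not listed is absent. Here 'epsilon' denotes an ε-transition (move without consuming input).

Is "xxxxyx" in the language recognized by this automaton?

Start in {f}.
Read 'x': f→{i, k}; now {i, k}.
Read 'x': i→{f}, k→{f, g}; now {f, g}.
Read 'x': f→{i, k}, g→{k}; now {i, k}.
Read 'x': i→{f}, k→{f, g}; now {f, g}.
Read 'y': f→{i}, g→∅; now {i}.
Read 'x': i→{f}; now {f}.
The final set {f} contains no accepting state.

No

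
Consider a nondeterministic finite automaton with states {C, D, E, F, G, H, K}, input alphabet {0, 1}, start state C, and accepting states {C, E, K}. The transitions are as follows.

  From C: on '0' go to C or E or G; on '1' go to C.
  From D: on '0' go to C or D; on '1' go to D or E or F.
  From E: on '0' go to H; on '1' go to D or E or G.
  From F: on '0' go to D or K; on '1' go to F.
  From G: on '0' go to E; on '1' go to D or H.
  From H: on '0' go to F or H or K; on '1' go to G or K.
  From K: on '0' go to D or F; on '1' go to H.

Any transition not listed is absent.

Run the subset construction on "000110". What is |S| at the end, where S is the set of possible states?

Start in {C}.
Read '0': C→{C, E, G}; now {C, E, G}.
Read '0': C→{C, E, G}, E→{H}, G→{E}; now {C, E, G, H}.
Read '0': C→{C, E, G}, E→{H}, G→{E}, H→{F, H, K}; now {C, E, F, G, H, K}.
Read '1': C→{C}, E→{D, E, G}, F→{F}, G→{D, H}, H→{G, K}, K→{H}; now {C, D, E, F, G, H, K}.
Read '1': C→{C}, D→{D, E, F}, E→{D, E, G}, F→{F}, G→{D, H}, H→{G, K}, K→{H}; now {C, D, E, F, G, H, K}.
Read '0': C→{C, E, G}, D→{C, D}, E→{H}, F→{D, K}, G→{E}, H→{F, H, K}, K→{D, F}; now {C, D, E, F, G, H, K}.
That set has 7 states.

7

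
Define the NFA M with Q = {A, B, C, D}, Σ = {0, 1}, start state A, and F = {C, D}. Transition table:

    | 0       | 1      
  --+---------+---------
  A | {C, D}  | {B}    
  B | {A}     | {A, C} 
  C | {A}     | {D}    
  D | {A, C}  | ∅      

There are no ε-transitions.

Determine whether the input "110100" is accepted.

Yes

Start in {A}.
Read '1': A→{B}; now {B}.
Read '1': B→{A, C}; now {A, C}.
Read '0': A→{C, D}, C→{A}; now {A, C, D}.
Read '1': A→{B}, C→{D}, D→∅; now {B, D}.
Read '0': B→{A}, D→{A, C}; now {A, C}.
Read '0': A→{C, D}, C→{A}; now {A, C, D}.
The final set {A, C, D} contains the accepting states C, D.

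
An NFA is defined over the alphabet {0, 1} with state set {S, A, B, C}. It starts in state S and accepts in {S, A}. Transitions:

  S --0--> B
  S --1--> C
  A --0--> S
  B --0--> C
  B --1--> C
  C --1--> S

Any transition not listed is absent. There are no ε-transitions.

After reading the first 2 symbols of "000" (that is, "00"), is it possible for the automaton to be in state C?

Yes

Start in {S}.
Read '0': {S} → {B}.
Read '0': {B} → {C}.
State C is in {C}.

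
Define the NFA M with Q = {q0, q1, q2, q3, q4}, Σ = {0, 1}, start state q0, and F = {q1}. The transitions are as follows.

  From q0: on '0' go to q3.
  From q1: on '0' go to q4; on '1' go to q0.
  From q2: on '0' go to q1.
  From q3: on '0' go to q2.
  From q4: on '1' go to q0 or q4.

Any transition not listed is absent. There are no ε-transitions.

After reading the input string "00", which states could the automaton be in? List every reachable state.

Start in {q0}.
Read '0': q0→{q3}; now {q3}.
Read '0': q3→{q2}; now {q2}.

{q2}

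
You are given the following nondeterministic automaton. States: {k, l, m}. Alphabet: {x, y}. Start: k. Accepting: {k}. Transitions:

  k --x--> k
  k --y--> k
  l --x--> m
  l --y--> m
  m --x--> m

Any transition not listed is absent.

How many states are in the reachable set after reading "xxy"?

Start in {k}.
Read 'x': {k} → {k}.
Read 'x': {k} → {k}.
Read 'y': {k} → {k}.
That set has 1 state.

1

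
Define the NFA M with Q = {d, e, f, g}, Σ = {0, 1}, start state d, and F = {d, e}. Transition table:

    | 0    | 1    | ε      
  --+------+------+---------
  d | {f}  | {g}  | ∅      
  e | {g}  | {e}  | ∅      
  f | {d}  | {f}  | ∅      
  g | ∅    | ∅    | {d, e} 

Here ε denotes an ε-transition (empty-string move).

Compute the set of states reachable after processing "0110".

{d}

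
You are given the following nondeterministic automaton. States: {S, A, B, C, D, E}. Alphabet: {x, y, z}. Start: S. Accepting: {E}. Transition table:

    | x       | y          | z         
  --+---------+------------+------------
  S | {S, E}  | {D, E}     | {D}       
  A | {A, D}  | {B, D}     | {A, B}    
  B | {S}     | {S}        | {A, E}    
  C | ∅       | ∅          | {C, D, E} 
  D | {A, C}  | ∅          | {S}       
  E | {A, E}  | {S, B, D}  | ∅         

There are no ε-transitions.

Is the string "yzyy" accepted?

Start in {S}.
Read 'y': S→{D, E}; now {D, E}.
Read 'z': D→{S}, E→∅; now {S}.
Read 'y': S→{D, E}; now {D, E}.
Read 'y': D→∅, E→{S, B, D}; now {S, B, D}.
The final set {S, B, D} contains no accepting state.

No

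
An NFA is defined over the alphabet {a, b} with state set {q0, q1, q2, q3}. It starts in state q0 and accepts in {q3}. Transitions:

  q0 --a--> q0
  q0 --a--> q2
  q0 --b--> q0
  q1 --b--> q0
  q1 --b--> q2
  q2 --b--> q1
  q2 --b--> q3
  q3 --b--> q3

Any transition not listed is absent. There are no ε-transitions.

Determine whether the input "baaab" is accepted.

Start in {q0}.
Read 'b': {q0} → {q0}.
Read 'a': {q0} → {q0, q2}.
Read 'a': {q0, q2} → {q0, q2}.
Read 'a': {q0, q2} → {q0, q2}.
Read 'b': {q0, q2} → {q0, q1, q3}.
The final set {q0, q1, q3} contains the accepting state q3.

Yes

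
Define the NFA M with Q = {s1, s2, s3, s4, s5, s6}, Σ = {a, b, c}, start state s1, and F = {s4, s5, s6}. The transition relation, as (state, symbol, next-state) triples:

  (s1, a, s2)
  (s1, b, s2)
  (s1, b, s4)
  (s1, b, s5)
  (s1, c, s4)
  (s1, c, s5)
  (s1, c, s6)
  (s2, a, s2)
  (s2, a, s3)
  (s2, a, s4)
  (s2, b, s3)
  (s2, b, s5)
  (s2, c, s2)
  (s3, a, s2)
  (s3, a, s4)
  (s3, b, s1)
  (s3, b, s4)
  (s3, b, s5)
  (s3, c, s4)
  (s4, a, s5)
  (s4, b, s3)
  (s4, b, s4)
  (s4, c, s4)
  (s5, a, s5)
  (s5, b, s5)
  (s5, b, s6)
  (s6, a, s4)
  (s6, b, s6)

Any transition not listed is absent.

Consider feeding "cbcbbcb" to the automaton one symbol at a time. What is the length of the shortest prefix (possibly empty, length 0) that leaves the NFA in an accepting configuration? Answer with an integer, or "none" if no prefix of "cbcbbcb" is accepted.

1

Start in {s1}.
Read 'c': {s1} → {s4, s5, s6}.
None of the earlier sets intersect F, but {s4, s5, s6} does.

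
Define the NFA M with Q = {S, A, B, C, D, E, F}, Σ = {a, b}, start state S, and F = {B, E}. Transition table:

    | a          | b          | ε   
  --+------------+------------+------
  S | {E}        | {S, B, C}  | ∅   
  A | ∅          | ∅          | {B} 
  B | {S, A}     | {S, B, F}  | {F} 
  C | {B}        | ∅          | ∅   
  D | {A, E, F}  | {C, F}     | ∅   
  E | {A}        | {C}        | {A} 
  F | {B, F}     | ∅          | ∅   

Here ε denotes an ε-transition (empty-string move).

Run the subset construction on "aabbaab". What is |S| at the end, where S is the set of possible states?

4

Start in {S}.
Read 'a': {S} → {A, B, E, F}.
Read 'a': {A, B, E, F} → {S, A, B, F}.
Read 'b': {S, A, B, F} → {S, B, C, F}.
Read 'b': {S, B, C, F} → {S, B, C, F}.
Read 'a': {S, B, C, F} → {S, A, B, E, F}.
Read 'a': {S, A, B, E, F} → {S, A, B, E, F}.
Read 'b': {S, A, B, E, F} → {S, B, C, F}.
That set has 4 states.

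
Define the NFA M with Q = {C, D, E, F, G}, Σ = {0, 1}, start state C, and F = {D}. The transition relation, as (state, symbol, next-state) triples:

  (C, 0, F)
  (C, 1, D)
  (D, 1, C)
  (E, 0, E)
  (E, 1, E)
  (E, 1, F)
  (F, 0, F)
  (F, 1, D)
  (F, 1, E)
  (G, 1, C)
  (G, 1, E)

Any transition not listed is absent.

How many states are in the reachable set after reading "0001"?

Start in {C}.
Read '0': C→{F}; now {F}.
Read '0': F→{F}; now {F}.
Read '0': F→{F}; now {F}.
Read '1': F→{D, E}; now {D, E}.
That set has 2 states.

2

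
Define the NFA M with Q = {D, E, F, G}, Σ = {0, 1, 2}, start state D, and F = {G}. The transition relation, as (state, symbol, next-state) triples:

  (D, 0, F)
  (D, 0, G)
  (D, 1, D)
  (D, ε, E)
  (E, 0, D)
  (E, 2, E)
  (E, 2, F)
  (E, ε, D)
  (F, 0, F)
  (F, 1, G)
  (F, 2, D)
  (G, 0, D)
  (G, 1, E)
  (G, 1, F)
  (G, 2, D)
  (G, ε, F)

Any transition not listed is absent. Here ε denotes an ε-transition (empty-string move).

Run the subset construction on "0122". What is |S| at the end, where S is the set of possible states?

3

Start: ε-closure({D}) = {D, E}.
Read '0': D→{F, G}, E→{D}; union {D, F, G}; ε-closure = {D, E, F, G}.
Read '1': D→{D}, E→∅, F→{G}, G→{E, F}; now {D, E, F, G}.
Read '2': D→∅, E→{E, F}, F→{D}, G→{D}; now {D, E, F}.
Read '2': D→∅, E→{E, F}, F→{D}; now {D, E, F}.
That set has 3 states.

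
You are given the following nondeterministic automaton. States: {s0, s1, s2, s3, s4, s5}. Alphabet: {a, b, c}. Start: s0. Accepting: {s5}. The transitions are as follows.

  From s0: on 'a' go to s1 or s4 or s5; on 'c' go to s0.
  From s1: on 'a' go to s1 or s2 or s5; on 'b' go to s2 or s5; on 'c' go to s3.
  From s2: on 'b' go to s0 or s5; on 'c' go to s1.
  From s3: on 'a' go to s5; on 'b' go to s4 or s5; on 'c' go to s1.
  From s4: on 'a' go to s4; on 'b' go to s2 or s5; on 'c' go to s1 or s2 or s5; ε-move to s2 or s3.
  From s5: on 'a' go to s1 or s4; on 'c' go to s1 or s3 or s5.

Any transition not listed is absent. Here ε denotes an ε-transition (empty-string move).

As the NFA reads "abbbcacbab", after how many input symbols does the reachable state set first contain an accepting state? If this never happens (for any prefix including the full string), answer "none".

1

Start in {s0}.
Read 'a': s0→{s1, s4, s5}; union {s1, s4, s5}; ε-closure = {s1, s2, s3, s4, s5}.
None of the earlier sets intersect F, but {s1, s2, s3, s4, s5} does.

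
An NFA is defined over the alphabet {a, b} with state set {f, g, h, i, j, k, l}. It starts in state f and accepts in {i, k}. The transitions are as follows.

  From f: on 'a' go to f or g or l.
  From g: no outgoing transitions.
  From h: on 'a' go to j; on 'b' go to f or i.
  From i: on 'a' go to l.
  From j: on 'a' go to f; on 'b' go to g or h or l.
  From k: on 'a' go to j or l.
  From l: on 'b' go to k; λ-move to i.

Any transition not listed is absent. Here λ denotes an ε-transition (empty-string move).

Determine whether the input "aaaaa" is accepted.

Yes

Start in {f}.
Read 'a': {f} → {f, g, i, l}.
Read 'a': {f, g, i, l} → {f, g, i, l}.
Read 'a': {f, g, i, l} → {f, g, i, l}.
Read 'a': {f, g, i, l} → {f, g, i, l}.
Read 'a': {f, g, i, l} → {f, g, i, l}.
The final set {f, g, i, l} contains the accepting state i.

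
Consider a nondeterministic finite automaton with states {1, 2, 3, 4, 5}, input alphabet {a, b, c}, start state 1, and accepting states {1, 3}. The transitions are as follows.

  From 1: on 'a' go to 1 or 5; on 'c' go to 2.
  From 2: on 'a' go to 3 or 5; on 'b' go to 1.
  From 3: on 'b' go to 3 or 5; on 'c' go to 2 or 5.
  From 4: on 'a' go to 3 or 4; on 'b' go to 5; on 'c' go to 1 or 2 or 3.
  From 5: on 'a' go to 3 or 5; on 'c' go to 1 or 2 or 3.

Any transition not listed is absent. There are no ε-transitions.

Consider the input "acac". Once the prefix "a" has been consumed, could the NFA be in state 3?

Start in {1}.
Read 'a': 1→{1, 5}; now {1, 5}.
State 3 is not in {1, 5}.

No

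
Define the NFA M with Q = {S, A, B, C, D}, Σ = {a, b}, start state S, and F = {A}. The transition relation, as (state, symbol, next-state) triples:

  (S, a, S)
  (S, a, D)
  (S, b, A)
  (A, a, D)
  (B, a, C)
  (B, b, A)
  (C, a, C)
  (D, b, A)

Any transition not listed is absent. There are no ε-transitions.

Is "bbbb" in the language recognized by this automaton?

No

Start in {S}.
Read 'b': {S} → {A}.
Read 'b': {A} → ∅.
The set is empty and remains empty for the remaining 2 symbols.
The final set ∅ contains no accepting state.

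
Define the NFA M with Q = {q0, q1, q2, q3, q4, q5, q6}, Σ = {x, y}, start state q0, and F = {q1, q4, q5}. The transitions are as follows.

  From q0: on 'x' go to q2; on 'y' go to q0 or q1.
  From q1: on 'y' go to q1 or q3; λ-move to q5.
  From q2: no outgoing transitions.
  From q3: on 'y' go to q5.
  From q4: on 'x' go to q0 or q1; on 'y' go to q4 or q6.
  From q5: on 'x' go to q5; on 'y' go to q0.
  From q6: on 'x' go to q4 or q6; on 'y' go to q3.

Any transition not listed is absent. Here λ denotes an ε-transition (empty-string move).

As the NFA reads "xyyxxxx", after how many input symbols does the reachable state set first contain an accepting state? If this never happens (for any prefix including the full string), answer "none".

Start in {q0}.
Read 'x': q0→{q2}; now {q2}.
Read 'y': q2→∅; now ∅.
The set is empty and remains empty for the remaining 5 symbols.
No reachable set along the way intersects F.

none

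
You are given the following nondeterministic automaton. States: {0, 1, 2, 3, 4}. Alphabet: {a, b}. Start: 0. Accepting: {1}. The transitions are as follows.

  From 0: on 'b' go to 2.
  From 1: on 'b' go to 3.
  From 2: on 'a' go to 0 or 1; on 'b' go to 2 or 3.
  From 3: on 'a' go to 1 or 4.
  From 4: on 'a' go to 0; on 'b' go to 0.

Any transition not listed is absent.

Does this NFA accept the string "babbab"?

Start in {0}.
Read 'b': {0} → {2}.
Read 'a': {2} → {0, 1}.
Read 'b': {0, 1} → {2, 3}.
Read 'b': {2, 3} → {2, 3}.
Read 'a': {2, 3} → {0, 1, 4}.
Read 'b': {0, 1, 4} → {0, 2, 3}.
The final set {0, 2, 3} contains no accepting state.

No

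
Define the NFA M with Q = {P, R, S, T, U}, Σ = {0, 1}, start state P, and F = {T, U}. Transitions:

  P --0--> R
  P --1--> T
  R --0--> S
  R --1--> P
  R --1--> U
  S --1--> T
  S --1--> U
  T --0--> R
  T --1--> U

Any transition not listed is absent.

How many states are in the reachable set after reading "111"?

0

Start in {P}.
Read '1': P→{T}; now {T}.
Read '1': T→{U}; now {U}.
Read '1': U→∅; now ∅.
That set has 0 states.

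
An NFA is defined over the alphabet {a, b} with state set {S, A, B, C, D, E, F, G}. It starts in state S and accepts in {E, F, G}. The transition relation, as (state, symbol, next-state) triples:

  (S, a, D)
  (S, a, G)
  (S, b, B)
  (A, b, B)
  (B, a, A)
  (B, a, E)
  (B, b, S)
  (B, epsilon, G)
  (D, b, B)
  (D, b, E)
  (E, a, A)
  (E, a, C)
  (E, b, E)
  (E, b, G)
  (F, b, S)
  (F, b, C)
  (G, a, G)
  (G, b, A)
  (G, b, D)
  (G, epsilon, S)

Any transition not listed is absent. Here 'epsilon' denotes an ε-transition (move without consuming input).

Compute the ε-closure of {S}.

{S}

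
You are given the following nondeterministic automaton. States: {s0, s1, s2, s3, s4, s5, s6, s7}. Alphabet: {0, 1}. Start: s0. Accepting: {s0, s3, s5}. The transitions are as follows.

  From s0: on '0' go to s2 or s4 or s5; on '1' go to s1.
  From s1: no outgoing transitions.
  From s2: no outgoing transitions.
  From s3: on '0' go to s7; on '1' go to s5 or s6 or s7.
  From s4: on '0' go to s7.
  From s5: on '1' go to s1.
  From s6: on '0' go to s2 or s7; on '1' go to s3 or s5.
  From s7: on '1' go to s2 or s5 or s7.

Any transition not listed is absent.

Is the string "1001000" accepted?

Start in {s0}.
Read '1': s0→{s1}; now {s1}.
Read '0': s1→∅; now ∅.
The set is empty and remains empty for the remaining 5 symbols.
The final set ∅ contains no accepting state.

No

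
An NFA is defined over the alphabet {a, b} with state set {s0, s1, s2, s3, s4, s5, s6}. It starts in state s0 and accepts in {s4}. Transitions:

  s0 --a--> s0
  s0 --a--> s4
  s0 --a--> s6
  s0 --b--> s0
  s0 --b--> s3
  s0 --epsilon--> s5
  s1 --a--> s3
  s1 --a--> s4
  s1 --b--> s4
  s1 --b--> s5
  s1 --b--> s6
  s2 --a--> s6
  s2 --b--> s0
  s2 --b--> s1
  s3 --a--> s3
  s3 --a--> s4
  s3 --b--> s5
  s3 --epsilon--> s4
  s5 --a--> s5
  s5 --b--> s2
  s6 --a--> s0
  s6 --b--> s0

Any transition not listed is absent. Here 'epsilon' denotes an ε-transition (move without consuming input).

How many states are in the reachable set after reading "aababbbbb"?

Start: ε-closure({s0}) = {s0, s5}.
Read 'a': s0→{s0, s4, s6}, s5→{s5}; now {s0, s4, s5, s6}.
Read 'a': s0→{s0, s4, s6}, s4→∅, s5→{s5}, s6→{s0}; now {s0, s4, s5, s6}.
Read 'b': s0→{s0, s3}, s4→∅, s5→{s2}, s6→{s0}; union {s0, s2, s3}; ε-closure = {s0, s2, s3, s4, s5}.
Read 'a': s0→{s0, s4, s6}, s2→{s6}, s3→{s3, s4}, s4→∅, s5→{s5}; now {s0, s3, s4, s5, s6}.
Read 'b': s0→{s0, s3}, s3→{s5}, s4→∅, s5→{s2}, s6→{s0}; union {s0, s2, s3, s5}; ε-closure = {s0, s2, s3, s4, s5}.
Read 'b': s0→{s0, s3}, s2→{s0, s1}, s3→{s5}, s4→∅, s5→{s2}; union {s0, s1, s2, s3, s5}; ε-closure = {s0, s1, s2, s3, s4, s5}.
Read 'b': s0→{s0, s3}, s1→{s4, s5, s6}, s2→{s0, s1}, s3→{s5}, s4→∅, s5→{s2}; now {s0, s1, s2, s3, s4, s5, s6}.
Read 'b': s0→{s0, s3}, s1→{s4, s5, s6}, s2→{s0, s1}, s3→{s5}, s4→∅, s5→{s2}, s6→{s0}; now {s0, s1, s2, s3, s4, s5, s6}.
Read 'b': s0→{s0, s3}, s1→{s4, s5, s6}, s2→{s0, s1}, s3→{s5}, s4→∅, s5→{s2}, s6→{s0}; now {s0, s1, s2, s3, s4, s5, s6}.
That set has 7 states.

7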